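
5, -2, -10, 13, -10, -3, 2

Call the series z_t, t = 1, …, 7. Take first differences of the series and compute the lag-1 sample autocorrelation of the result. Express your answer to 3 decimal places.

-0.630

First differences Δz: -7, -8, 23, -23, 7, 5
Mean of differences = -0.5000
Numerator Σ(Δz_t−Δz̄)(Δz_{t+1}−Δz̄) = -783.7500
Denominator Σ(Δz_t−Δz̄)² = 1243.5000
r_1(Δz) = -783.7500 / 1243.5000 = -0.630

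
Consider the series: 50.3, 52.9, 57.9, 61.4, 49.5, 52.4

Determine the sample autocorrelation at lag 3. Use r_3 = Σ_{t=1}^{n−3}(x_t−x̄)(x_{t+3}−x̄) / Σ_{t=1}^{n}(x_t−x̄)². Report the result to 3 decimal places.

Mean x̄ = (50.3 + 52.9 + 57.9 + 61.4 + 49.5 + 52.4)/6 = 54.0667
Deviations from mean: -3.7667, -1.1667, 3.8333, 7.3333, -4.5667, -1.6667
Σ(x_t−x̄)(x_{t+3}−x̄) = (-27.6222) + (5.3278) + (-6.3889) = -28.6833
Denominator Σ(x_t−x̄)² = 107.6533
r_3 = -28.6833 / 107.6533 = -0.266

-0.266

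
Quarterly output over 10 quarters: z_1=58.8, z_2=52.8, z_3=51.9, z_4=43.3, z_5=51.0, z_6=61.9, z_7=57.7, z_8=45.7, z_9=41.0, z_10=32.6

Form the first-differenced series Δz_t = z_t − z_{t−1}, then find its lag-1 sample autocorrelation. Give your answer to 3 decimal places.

First differences Δz: -6.0, -0.9, -8.6, 7.7, 10.9, -4.2, -12.0, -4.7, -8.4
Mean of differences = -2.9111
Numerator Σ(Δz_t−Δz̄)(Δz_{t+1}−Δz̄) = 88.5243
Denominator Σ(Δz_t−Δz̄)² = 466.8889
r_1(Δz) = 88.5243 / 466.8889 = 0.190

0.190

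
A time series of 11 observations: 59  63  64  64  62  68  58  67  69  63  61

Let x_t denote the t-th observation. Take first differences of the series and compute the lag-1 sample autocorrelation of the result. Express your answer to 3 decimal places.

First differences Δx: 4, 1, 0, -2, 6, -10, 9, 2, -6, -2
Mean of differences = 0.2000
Numerator Σ(Δx_t−Δx̄)(Δx_{t+1}−Δx̄) = -140.0400
Denominator Σ(Δx_t−Δx̄)² = 281.6000
r_1(Δx) = -140.0400 / 281.6000 = -0.497

-0.497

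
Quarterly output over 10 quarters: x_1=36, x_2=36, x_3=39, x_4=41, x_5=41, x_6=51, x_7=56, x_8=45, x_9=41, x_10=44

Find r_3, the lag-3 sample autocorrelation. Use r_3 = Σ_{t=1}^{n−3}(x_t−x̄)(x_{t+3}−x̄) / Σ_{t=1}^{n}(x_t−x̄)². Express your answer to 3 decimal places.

Mean x̄ = (36 + 36 + 39 + 41 + 41 + 51 + 56 + 45 + 41 + 44)/10 = 43.0000
Σ(x_t−x̄)(x_{t+3}−x̄) = (14.0000) + (14.0000) + (-32.0000) + (-26.0000) + (-4.0000) + (-16.0000) + (13.0000) = -37.0000
Denominator Σ(x_t−x̄)² = 364.0000
r_3 = -37.0000 / 364.0000 = -0.102

-0.102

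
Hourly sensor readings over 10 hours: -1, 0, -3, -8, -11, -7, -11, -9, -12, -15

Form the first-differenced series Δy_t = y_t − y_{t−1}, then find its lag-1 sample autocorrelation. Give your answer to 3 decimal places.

First differences Δy: 1, -3, -5, -3, 4, -4, 2, -3, -3
Mean of differences = -1.5556
Numerator Σ(Δy_t−Δȳ)(Δy_{t+1}−Δȳ) = -27.0864
Denominator Σ(Δy_t−Δȳ)² = 76.2222
r_1(Δy) = -27.0864 / 76.2222 = -0.355

-0.355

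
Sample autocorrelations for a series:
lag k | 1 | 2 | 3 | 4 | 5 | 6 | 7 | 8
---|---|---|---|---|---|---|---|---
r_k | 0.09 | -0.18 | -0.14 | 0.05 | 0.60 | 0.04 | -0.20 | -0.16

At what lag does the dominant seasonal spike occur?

The largest autocorrelation is r_5 = 0.60; the remaining lags stay at or below 0.09.
The dominant spike at lag 5 indicates a seasonal period of 5.

5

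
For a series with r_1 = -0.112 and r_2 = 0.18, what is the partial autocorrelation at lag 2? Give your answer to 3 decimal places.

φ_{22} = (r_2 − r_1²) / (1 − r_1²)
r_1² = (-0.112)² = 0.012544
Numerator = 0.18 − 0.0125 = 0.1675; denominator = 1 − 0.0125 = 0.9875
φ_{22} = 0.1675 / 0.9875 = 0.170

0.170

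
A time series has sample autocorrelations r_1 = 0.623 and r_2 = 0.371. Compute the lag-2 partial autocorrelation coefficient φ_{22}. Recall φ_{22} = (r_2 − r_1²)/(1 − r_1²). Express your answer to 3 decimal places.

-0.028

φ_{22} = (r_2 − r_1²) / (1 − r_1²)
r_1² = (0.623)² = 0.388129
Numerator = 0.371 − 0.3881 = -0.0171; denominator = 1 − 0.3881 = 0.6119
φ_{22} = -0.0171 / 0.6119 = -0.028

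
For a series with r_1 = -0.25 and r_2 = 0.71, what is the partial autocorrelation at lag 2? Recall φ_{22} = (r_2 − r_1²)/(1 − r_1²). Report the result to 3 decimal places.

0.691

φ_{22} = (r_2 − r_1²) / (1 − r_1²)
r_1² = (-0.25)² = 0.0625
Numerator = 0.71 − 0.0625 = 0.6475; denominator = 1 − 0.0625 = 0.9375
φ_{22} = 0.6475 / 0.9375 = 0.691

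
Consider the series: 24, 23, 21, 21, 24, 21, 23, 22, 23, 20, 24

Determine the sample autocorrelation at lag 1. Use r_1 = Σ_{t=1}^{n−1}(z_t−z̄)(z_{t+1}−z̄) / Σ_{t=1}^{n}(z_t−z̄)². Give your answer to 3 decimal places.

Mean z̄ = (24 + 23 + 21 + 21 + 24 + 21 + 23 + 22 + 23 + 20 + 24)/11 = 22.3636
Numerator Σ_{t=1}^{10}(z_t−z̄)(z_{t+1}−z̄) = -9.1322
Denominator Σ(z_t−z̄)² = 20.5455
r_1 = -9.1322 / 20.5455 = -0.444

-0.444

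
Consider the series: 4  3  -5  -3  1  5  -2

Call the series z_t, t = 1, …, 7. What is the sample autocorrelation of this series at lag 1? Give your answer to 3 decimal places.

0.039

Mean z̄ = (4 + 3 − 5 − 3 + 1 + 5 − 2)/7 = 0.4286
Deviations from mean: 3.5714, 2.5714, -5.4286, -3.4286, 0.5714, 4.5714, -2.4286
Numerator Σ_{t=1}^{6}(z_t−z̄)(z_{t+1}−z̄) = 3.3878
Denominator Σ(z_t−z̄)² = 87.7143
r_1 = 3.3878 / 87.7143 = 0.039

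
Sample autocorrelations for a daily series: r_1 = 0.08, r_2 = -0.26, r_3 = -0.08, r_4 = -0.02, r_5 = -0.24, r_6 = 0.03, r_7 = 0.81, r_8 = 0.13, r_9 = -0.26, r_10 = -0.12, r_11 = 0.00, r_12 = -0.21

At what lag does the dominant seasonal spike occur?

7

The largest autocorrelation is r_7 = 0.81; the remaining lags stay at or below 0.13.
The dominant spike at lag 7 indicates a seasonal period of 7.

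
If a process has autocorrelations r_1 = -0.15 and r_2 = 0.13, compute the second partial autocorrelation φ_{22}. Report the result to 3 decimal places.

φ_{22} = (r_2 − r_1²) / (1 − r_1²)
r_1² = (-0.15)² = 0.0225
Numerator = 0.13 − 0.0225 = 0.1075; denominator = 1 − 0.0225 = 0.9775
φ_{22} = 0.1075 / 0.9775 = 0.110

0.110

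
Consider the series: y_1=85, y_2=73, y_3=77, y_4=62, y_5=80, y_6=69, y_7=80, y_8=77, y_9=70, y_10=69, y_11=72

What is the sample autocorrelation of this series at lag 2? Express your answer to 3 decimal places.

0.265

Mean ȳ = (85 + 73 + 77 + 62 + 80 + 69 + 80 + 77 + 70 + 69 + 72)/11 = 74.0000
Numerator Σ_{t=1}^{9}(y_t−ȳ)(y_{t+2}−ȳ) = 113.0000
Denominator Σ(y_t−ȳ)² = 426.0000
r_2 = 113.0000 / 426.0000 = 0.265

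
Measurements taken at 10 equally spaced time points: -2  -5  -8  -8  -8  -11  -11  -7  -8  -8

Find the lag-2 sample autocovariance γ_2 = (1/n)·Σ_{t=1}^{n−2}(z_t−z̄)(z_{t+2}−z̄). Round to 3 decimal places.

-0.132

Mean z̄ = (-2 − 5 − 8 − 8 − 8 − 11 − 11 − 7 − 8 − 8)/10 = -7.6000
Σ_{t=1}^{8}(z_t−z̄)(z_{t+2}−z̄) = -1.3200
γ_2 = -1.3200 / 10 = -0.132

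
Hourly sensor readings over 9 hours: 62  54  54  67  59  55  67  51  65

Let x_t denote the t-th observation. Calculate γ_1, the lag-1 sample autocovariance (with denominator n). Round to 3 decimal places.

Mean x̄ = (62 + 54 + 54 + 67 + 59 + 55 + 67 + 51 + 65)/9 = 59.3333
Σ_{t=1}^{8}(x_t−x̄)(x_{t+1}−x̄) = -172.1111
γ_1 = -172.1111 / 9 = -19.123

-19.123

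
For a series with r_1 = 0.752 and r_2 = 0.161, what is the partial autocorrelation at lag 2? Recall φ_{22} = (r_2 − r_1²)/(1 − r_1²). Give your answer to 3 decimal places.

φ_{22} = (r_2 − r_1²) / (1 − r_1²)
r_1² = (0.752)² = 0.565504
Numerator = 0.161 − 0.5655 = -0.4045; denominator = 1 − 0.5655 = 0.4345
φ_{22} = -0.4045 / 0.4345 = -0.931

-0.931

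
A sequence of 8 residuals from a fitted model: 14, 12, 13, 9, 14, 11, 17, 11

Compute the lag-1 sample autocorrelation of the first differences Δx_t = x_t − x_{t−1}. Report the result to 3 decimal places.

First differences Δx: -2, 1, -4, 5, -3, 6, -6
Mean of differences = -0.4286
Numerator Σ(Δx_t−Δx̄)(Δx_{t+1}−Δx̄) = -93.0408
Denominator Σ(Δx_t−Δx̄)² = 125.7143
r_1(Δx) = -93.0408 / 125.7143 = -0.740

-0.740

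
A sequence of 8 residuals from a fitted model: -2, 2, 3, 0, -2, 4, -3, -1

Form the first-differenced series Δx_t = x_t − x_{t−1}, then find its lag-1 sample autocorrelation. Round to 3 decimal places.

First differences Δx: 4, 1, -3, -2, 6, -7, 2
Mean of differences = 0.1429
Numerator Σ(Δx_t−Δx̄)(Δx_{t+1}−Δx̄) = -60.3061
Denominator Σ(Δx_t−Δx̄)² = 118.8571
r_1(Δx) = -60.3061 / 118.8571 = -0.507

-0.507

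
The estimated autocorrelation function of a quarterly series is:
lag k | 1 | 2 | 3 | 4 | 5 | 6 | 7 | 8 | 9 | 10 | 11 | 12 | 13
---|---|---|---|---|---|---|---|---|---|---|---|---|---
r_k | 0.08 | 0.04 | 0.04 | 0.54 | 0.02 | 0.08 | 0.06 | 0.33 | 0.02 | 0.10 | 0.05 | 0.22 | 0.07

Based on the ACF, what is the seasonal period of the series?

The largest autocorrelation is r_4 = 0.54, with weaker echoes at lags 8 (0.33) and 12 (0.22); the remaining lags stay at or below 0.10.
The dominant spike at lag 4 indicates a seasonal period of 4.

4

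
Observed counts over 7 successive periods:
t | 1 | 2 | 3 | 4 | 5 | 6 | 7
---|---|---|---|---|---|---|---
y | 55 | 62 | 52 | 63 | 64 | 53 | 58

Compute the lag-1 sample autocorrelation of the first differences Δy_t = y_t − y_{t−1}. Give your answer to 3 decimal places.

First differences Δy: 7, -10, 11, 1, -11, 5
Mean of differences = 0.5000
Numerator Σ(Δy_t−Δȳ)(Δy_{t+1}−Δȳ) = -230.7500
Denominator Σ(Δy_t−Δȳ)² = 415.5000
r_1(Δy) = -230.7500 / 415.5000 = -0.555

-0.555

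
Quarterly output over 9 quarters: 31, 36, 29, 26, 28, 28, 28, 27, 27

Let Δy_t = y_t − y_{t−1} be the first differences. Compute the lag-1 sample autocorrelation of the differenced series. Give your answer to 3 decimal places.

First differences Δy: 5, -7, -3, 2, 0, 0, -1, 0
Mean of differences = -0.5000
Numerator Σ(Δy_t−Δȳ)(Δy_{t+1}−Δȳ) = -24.7500
Denominator Σ(Δy_t−Δȳ)² = 86.0000
r_1(Δy) = -24.7500 / 86.0000 = -0.288

-0.288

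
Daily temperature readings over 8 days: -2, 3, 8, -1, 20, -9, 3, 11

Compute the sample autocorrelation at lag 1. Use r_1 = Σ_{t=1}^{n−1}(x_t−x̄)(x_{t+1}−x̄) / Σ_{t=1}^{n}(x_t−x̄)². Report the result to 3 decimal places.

-0.543

Mean x̄ = (-2 + 3 + 8 − 1 + 20 − 9 + 3 + 11)/8 = 4.1250
Deviations from mean: -6.1250, -1.1250, 3.8750, -5.1250, 15.8750, -13.1250, -1.1250, 6.8750
Σ(x_t−x̄)(x_{t+1}−x̄) = (6.8906) + (-4.3594) + (-19.8594) + (-81.3594) + (-208.3594) + (14.7656) + (-7.7344) = -300.0156
Denominator Σ(x_t−x̄)² = 552.8750
r_1 = -300.0156 / 552.8750 = -0.543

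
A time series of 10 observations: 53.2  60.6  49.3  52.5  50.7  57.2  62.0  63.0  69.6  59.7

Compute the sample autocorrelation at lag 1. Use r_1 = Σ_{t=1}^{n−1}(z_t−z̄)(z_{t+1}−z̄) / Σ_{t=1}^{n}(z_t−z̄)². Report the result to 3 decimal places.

Mean z̄ = (53.2 + 60.6 + 49.3 + 52.5 + 50.7 + 57.2 + 62.0 + 63.0 + 69.6 + 59.7)/10 = 57.7800
Numerator Σ_{t=1}^{9}(z_t−z̄)(z_{t+1}−z̄) = 153.4096
Denominator Σ(z_t−z̄)² = 367.6360
r_1 = 153.4096 / 367.6360 = 0.417

0.417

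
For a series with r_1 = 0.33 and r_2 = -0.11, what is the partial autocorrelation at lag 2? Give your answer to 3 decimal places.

φ_{22} = (r_2 − r_1²) / (1 − r_1²)
r_1² = (0.33)² = 0.1089
Numerator = -0.11 − 0.1089 = -0.2189; denominator = 1 − 0.1089 = 0.8911
φ_{22} = -0.2189 / 0.8911 = -0.246

-0.246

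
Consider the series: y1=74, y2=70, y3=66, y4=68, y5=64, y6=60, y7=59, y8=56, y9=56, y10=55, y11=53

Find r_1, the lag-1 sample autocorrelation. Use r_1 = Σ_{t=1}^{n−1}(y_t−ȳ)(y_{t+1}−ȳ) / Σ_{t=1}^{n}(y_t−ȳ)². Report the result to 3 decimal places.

0.678

Mean ȳ = (74 + 70 + 66 + 68 + 64 + 60 + 59 + 56 + 56 + 55 + 53)/11 = 61.9091
Numerator Σ_{t=1}^{10}(y_t−ȳ)(y_{t+1}−ȳ) = 324.6281
Denominator Σ(y_t−ȳ)² = 478.9091
r_1 = 324.6281 / 478.9091 = 0.678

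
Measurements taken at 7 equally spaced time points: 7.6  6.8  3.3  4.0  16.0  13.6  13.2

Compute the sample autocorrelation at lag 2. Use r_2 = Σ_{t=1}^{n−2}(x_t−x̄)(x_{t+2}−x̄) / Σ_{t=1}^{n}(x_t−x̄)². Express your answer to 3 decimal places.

-0.091

Mean x̄ = (7.6 + 6.8 + 3.3 + 4.0 + 16.0 + 13.6 + 13.2)/7 = 9.2143
Deviations from mean: -1.6143, -2.4143, -5.9143, -5.2143, 6.7857, 4.3857, 3.9857
Numerator Σ_{t=1}^{5}(x_t−x̄)(x_{t+2}−x̄) = -13.8190
Denominator Σ(x_t−x̄)² = 151.7686
r_2 = -13.8190 / 151.7686 = -0.091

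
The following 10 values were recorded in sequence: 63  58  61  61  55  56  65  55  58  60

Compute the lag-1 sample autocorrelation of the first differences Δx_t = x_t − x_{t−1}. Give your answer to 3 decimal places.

-0.478

First differences Δx: -5, 3, 0, -6, 1, 9, -10, 3, 2
Mean of differences = -0.3333
Numerator Σ(Δx_t−Δx̄)(Δx_{t+1}−Δx̄) = -126.1111
Denominator Σ(Δx_t−Δx̄)² = 264.0000
r_1(Δx) = -126.1111 / 264.0000 = -0.478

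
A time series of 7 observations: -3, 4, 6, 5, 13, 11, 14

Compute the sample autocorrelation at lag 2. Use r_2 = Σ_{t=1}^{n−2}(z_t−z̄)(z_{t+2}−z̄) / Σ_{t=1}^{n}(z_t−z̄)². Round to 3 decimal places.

0.203

Mean z̄ = (-3 + 4 + 6 + 5 + 13 + 11 + 14)/7 = 7.1429
Σ(z_t−z̄)(z_{t+2}−z̄) = (11.5918) + (6.7347) + (-6.6939) + (-8.2653) + (40.1633) = 43.5306
Denominator Σ(z_t−z̄)² = 214.8571
r_2 = 43.5306 / 214.8571 = 0.203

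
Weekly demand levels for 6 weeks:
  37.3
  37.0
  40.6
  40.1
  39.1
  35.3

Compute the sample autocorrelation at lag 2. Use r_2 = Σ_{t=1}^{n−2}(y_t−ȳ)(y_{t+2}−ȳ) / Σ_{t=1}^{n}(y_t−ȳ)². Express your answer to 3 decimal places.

Mean ȳ = (37.3 + 37.0 + 40.6 + 40.1 + 39.1 + 35.3)/6 = 38.2333
Deviations from mean: -0.9333, -1.2333, 2.3667, 1.8667, 0.8667, -2.9333
Σ(y_t−ȳ)(y_{t+2}−ȳ) = (-2.2089) + (-2.3022) + (2.0511) + (-5.4756) = -7.9356
Denominator Σ(y_t−ȳ)² = 20.8333
r_2 = -7.9356 / 20.8333 = -0.381

-0.381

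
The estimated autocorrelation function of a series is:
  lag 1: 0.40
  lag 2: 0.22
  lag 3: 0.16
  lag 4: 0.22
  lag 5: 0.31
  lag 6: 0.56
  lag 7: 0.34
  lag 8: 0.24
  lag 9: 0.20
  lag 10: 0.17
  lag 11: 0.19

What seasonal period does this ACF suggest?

6

The largest autocorrelation is r_6 = 0.56; the remaining lags stay at or below 0.40. The elevated value at lag 1 (0.40), dropping to 0.22 at lag 2, reflects decaying short-term dependence rather than seasonality.
The dominant spike at lag 6 indicates a seasonal period of 6.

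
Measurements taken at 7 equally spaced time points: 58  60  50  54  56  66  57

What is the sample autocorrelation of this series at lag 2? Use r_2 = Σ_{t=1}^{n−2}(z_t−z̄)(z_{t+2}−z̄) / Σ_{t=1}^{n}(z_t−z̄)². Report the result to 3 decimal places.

Mean z̄ = (58 + 60 + 50 + 54 + 56 + 66 + 57)/7 = 57.2857
Deviations from mean: 0.7143, 2.7143, -7.2857, -3.2857, -1.2857, 8.7143, -0.2857
Σ(z_t−z̄)(z_{t+2}−z̄) = (-5.2041) + (-8.9184) + (9.3673) + (-28.6327) + (0.3673) = -33.0204
Denominator Σ(z_t−z̄)² = 149.4286
r_2 = -33.0204 / 149.4286 = -0.221

-0.221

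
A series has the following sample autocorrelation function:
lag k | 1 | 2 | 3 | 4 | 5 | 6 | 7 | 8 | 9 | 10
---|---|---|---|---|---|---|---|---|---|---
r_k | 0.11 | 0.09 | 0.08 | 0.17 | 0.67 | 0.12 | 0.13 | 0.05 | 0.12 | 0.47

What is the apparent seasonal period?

5

The largest autocorrelation is r_5 = 0.67, with a weaker echo at lag 10 (0.47); the remaining lags stay at or below 0.17.
The dominant spike at lag 5 indicates a seasonal period of 5.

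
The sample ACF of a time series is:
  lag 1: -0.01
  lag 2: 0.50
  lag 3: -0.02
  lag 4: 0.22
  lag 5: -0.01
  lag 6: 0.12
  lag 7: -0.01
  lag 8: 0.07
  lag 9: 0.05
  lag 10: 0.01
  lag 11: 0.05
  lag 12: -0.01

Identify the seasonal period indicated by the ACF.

The largest autocorrelation is r_2 = 0.50, with a weaker echo at lag 4 (0.22); the remaining lags stay at or below 0.12.
The dominant spike at lag 2 indicates a seasonal period of 2.

2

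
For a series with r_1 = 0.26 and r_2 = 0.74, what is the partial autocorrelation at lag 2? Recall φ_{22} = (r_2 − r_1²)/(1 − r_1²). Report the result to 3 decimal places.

0.721

φ_{22} = (r_2 − r_1²) / (1 − r_1²)
r_1² = (0.26)² = 0.0676
Numerator = 0.74 − 0.0676 = 0.6724; denominator = 1 − 0.0676 = 0.9324
φ_{22} = 0.6724 / 0.9324 = 0.721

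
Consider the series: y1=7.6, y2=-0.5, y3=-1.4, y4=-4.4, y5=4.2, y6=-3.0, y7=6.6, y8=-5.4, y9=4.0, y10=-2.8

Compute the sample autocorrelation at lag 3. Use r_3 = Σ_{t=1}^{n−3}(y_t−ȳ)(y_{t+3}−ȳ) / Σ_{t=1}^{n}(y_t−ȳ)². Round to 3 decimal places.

-0.579

Mean ȳ = (7.6 − 0.5 − 1.4 − 4.4 + 4.2 − 3.0 + 6.6 − 5.4 + 4.0 − 2.8)/10 = 0.4900
Numerator Σ_{t=1}^{7}(y_t−ȳ)(y_{t+3}−ȳ) = -115.9263
Denominator Σ(y_t−ȳ)² = 200.1290
r_3 = -115.9263 / 200.1290 = -0.579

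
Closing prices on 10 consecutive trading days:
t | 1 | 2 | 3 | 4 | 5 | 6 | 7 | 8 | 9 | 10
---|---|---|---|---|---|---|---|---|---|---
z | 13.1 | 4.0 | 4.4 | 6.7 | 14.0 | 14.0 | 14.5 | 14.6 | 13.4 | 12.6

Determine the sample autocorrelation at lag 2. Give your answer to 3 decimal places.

Mean z̄ = (13.1 + 4.0 + 4.4 + 6.7 + 14.0 + 14.0 + 14.5 + 14.6 + 13.4 + 12.6)/10 = 11.1300
Numerator Σ_{t=1}^{8}(z_t−z̄)(z_{t+2}−z̄) = 18.6802
Denominator Σ(z_t−z̄)² = 166.8210
r_2 = 18.6802 / 166.8210 = 0.112

0.112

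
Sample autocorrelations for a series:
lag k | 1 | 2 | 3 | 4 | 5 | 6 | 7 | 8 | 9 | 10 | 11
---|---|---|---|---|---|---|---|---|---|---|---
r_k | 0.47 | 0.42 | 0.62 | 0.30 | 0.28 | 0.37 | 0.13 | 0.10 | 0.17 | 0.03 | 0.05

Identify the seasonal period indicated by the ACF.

3

The largest autocorrelation is r_3 = 0.62; the remaining lags stay at or below 0.47. The elevated value at lag 1 (0.47), dropping to 0.42 at lag 2, reflects decaying short-term dependence rather than seasonality.
The dominant spike at lag 3 indicates a seasonal period of 3.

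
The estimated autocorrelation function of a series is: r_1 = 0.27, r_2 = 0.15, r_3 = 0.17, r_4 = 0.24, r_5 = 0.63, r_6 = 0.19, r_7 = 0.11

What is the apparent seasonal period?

5

The largest autocorrelation is r_5 = 0.63; the remaining lags stay at or below 0.27. The elevated value at lag 1 (0.27), dropping to 0.15 at lag 2, reflects decaying short-term dependence rather than seasonality.
The dominant spike at lag 5 indicates a seasonal period of 5.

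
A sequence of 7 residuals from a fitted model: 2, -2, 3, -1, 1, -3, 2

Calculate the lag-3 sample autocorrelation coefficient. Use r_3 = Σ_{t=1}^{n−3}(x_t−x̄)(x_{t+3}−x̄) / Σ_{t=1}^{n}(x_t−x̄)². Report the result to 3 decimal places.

-0.476

Mean x̄ = (2 − 2 + 3 − 1 + 1 − 3 + 2)/7 = 0.2857
Deviations from mean: 1.7143, -2.2857, 2.7143, -1.2857, 0.7143, -3.2857, 1.7143
Σ(x_t−x̄)(x_{t+3}−x̄) = (-2.2041) + (-1.6327) + (-8.9184) + (-2.2041) = -14.9592
Denominator Σ(x_t−x̄)² = 31.4286
r_3 = -14.9592 / 31.4286 = -0.476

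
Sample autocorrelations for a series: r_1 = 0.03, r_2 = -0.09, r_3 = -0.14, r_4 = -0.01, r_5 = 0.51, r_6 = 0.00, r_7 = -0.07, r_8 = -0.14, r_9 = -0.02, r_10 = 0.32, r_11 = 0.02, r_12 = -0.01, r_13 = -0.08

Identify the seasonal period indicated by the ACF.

5

The largest autocorrelation is r_5 = 0.51, with a weaker echo at lag 10 (0.32); the remaining lags stay at or below 0.03.
The dominant spike at lag 5 indicates a seasonal period of 5.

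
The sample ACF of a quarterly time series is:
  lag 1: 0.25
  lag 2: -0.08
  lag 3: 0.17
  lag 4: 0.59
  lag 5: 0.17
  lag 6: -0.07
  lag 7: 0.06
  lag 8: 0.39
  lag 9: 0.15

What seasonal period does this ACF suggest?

4

The largest autocorrelation is r_4 = 0.59, with a weaker echo at lag 8 (0.39); the remaining lags stay at or below 0.25.
The dominant spike at lag 4 indicates a seasonal period of 4.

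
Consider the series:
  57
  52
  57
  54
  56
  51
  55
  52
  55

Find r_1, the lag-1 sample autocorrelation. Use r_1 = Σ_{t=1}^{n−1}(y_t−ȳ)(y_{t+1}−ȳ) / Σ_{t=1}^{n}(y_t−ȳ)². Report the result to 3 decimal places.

-0.619

Mean ȳ = (57 + 52 + 57 + 54 + 56 + 51 + 55 + 52 + 55)/9 = 54.3333
Numerator Σ_{t=1}^{8}(y_t−ȳ)(y_{t+1}−ȳ) = -24.7778
Denominator Σ(y_t−ȳ)² = 40.0000
r_1 = -24.7778 / 40.0000 = -0.619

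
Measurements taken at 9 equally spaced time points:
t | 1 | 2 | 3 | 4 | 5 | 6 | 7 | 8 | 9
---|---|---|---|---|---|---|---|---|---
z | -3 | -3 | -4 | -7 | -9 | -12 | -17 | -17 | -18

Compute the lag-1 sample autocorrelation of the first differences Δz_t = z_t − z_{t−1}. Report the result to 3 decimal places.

0.011

First differences Δz: 0, -1, -3, -2, -3, -5, 0, -1
Mean of differences = -1.8750
Numerator Σ(Δz_t−Δz̄)(Δz_{t+1}−Δz̄) = 0.2344
Denominator Σ(Δz_t−Δz̄)² = 20.8750
r_1(Δz) = 0.2344 / 20.8750 = 0.011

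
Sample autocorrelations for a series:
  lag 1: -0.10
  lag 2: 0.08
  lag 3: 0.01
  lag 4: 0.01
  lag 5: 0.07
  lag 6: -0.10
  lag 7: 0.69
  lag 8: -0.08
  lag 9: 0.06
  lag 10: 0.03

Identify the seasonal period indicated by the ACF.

7

The largest autocorrelation is r_7 = 0.69; the remaining lags stay at or below 0.08.
The dominant spike at lag 7 indicates a seasonal period of 7.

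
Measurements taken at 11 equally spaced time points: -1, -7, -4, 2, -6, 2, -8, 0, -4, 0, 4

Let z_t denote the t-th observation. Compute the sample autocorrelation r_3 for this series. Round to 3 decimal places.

Mean z̄ = (-1 − 7 − 4 + 2 − 6 + 2 − 8 + 0 − 4 + 0 + 4)/11 = -2.0000
Numerator Σ_{t=1}^{8}(z_t−z̄)(z_{t+3}−z̄) = -24.0000
Denominator Σ(z_t−z̄)² = 162.0000
r_3 = -24.0000 / 162.0000 = -0.148

-0.148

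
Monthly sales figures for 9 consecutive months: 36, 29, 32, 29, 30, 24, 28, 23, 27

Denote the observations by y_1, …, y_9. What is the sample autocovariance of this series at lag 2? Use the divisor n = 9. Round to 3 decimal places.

6.012

Mean ȳ = (36 + 29 + 32 + 29 + 30 + 24 + 28 + 23 + 27)/9 = 28.6667
Σ_{t=1}^{7}(y_t−ȳ)(y_{t+2}−ȳ) = 54.1111
γ_2 = 54.1111 / 9 = 6.012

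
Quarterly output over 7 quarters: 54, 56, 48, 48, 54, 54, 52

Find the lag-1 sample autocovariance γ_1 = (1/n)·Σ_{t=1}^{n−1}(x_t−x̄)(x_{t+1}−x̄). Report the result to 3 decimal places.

Mean x̄ = (54 + 56 + 48 + 48 + 54 + 54 + 52)/7 = 52.2857
Σ_{t=1}^{6}(x_t−x̄)(x_{t+1}−x̄) = 3.9184
γ_1 = 3.9184 / 7 = 0.560

0.560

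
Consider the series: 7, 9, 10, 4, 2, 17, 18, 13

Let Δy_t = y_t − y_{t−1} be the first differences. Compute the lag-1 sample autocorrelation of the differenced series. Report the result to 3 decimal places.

-0.070

First differences Δy: 2, 1, -6, -2, 15, 1, -5
Mean of differences = 0.8571
Numerator Σ(Δy_t−Δȳ)(Δy_{t+1}−Δȳ) = -20.4490
Denominator Σ(Δy_t−Δȳ)² = 290.8571
r_1(Δy) = -20.4490 / 290.8571 = -0.070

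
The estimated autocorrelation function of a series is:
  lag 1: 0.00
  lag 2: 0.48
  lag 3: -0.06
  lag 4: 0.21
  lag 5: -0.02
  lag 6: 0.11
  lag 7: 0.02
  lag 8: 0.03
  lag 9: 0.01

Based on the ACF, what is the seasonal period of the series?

2

The largest autocorrelation is r_2 = 0.48, with a weaker echo at lag 4 (0.21); the remaining lags stay at or below 0.11.
The dominant spike at lag 2 indicates a seasonal period of 2.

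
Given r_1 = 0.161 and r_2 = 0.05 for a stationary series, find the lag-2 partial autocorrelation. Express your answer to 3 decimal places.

φ_{22} = (r_2 − r_1²) / (1 − r_1²)
r_1² = (0.161)² = 0.025921
Numerator = 0.05 − 0.0259 = 0.0241; denominator = 1 − 0.0259 = 0.9741
φ_{22} = 0.0241 / 0.9741 = 0.025

0.025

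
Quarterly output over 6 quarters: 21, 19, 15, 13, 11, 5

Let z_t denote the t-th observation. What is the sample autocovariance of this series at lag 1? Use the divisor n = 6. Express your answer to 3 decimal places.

Mean z̄ = (21 + 19 + 15 + 13 + 11 + 5)/6 = 14.0000
Deviations: 7.0000, 5.0000, 1.0000, -1.0000, -3.0000, -9.0000
Σ_{t=1}^{5}(z_t−z̄)(z_{t+1}−z̄) = 69.0000
γ_1 = 69.0000 / 6 = 11.500

11.500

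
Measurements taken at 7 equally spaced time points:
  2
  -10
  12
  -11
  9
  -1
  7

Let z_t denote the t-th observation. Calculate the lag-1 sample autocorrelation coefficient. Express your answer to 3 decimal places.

Mean z̄ = (2 − 10 + 12 − 11 + 9 − 1 + 7)/7 = 1.1429
Deviations from mean: 0.8571, -11.1429, 10.8571, -12.1429, 7.8571, -2.1429, 5.8571
Numerator Σ_{t=1}^{6}(z_t−z̄)(z_{t+1}−z̄) = -387.1633
Denominator Σ(z_t−z̄)² = 490.8571
r_1 = -387.1633 / 490.8571 = -0.789

-0.789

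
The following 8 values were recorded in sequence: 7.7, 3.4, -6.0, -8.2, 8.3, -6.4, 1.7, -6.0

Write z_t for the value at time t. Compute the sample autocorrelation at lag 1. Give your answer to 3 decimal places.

-0.291

Mean z̄ = (7.7 + 3.4 − 6.0 − 8.2 + 8.3 − 6.4 + 1.7 − 6.0)/8 = -0.6875
Deviations from mean: 8.3875, 4.0875, -5.3125, -7.5125, 8.9875, -5.7125, 2.3875, -5.3125
Σ(z_t−z̄)(z_{t+1}−z̄) = (34.2839) + (-21.7148) + (39.9102) + (-67.5186) + (-51.3411) + (-13.6386) + (-12.6836) = -92.7027
Denominator Σ(z_t−z̄)² = 319.0488
r_1 = -92.7027 / 319.0488 = -0.291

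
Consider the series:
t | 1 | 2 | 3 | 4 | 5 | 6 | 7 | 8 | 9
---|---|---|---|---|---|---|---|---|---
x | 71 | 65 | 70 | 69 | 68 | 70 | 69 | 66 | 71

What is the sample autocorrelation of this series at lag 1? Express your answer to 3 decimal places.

-0.573

Mean x̄ = (71 + 65 + 70 + 69 + 68 + 70 + 69 + 66 + 71)/9 = 68.7778
Numerator Σ_{t=1}^{8}(x_t−x̄)(x_{t+1}−x̄) = -20.3827
Denominator Σ(x_t−x̄)² = 35.5556
r_1 = -20.3827 / 35.5556 = -0.573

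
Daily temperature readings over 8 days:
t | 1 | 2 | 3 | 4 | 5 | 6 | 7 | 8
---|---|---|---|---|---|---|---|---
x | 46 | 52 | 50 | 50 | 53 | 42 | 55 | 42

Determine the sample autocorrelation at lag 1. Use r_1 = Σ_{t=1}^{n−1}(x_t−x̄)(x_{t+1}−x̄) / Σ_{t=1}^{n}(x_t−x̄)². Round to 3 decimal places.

Mean x̄ = (46 + 52 + 50 + 50 + 53 + 42 + 55 + 42)/8 = 48.7500
Deviations from mean: -2.7500, 3.2500, 1.2500, 1.2500, 4.2500, -6.7500, 6.2500, -6.7500
Σ(x_t−x̄)(x_{t+1}−x̄) = (-8.9375) + (4.0625) + (1.5625) + (5.3125) + (-28.6875) + (-42.1875) + (-42.1875) = -111.0625
Denominator Σ(x_t−x̄)² = 169.5000
r_1 = -111.0625 / 169.5000 = -0.655

-0.655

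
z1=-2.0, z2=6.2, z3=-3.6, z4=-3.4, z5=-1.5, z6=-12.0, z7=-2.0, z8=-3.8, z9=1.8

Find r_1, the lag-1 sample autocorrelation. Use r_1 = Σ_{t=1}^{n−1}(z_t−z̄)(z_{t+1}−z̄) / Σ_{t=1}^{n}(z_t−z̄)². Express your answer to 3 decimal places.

Mean z̄ = (-2.0 + 6.2 − 3.6 − 3.4 − 1.5 − 12.0 − 2.0 − 3.8 + 1.8)/9 = -2.2556
Numerator Σ_{t=1}^{8}(z_t−z̄)(z_{t+1}−z̄) = -25.0442
Denominator Σ(z_t−z̄)² = 189.1022
r_1 = -25.0442 / 189.1022 = -0.132

-0.132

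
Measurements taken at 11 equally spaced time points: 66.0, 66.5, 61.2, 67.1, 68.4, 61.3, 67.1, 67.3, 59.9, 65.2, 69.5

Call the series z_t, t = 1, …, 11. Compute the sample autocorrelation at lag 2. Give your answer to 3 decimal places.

Mean z̄ = (66.0 + 66.5 + 61.2 + 67.1 + 68.4 + 61.3 + 67.1 + 67.3 + 59.9 + 65.2 + 69.5)/11 = 65.4091
Numerator Σ_{t=1}^{9}(z_t−z̄)(z_{t+2}−z̄) = -55.1402
Denominator Σ(z_t−z̄)² = 101.5091
r_2 = -55.1402 / 101.5091 = -0.543

-0.543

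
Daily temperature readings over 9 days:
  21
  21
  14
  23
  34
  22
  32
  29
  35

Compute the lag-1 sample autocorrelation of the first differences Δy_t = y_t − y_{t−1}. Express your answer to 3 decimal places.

First differences Δy: 0, -7, 9, 11, -12, 10, -3, 6
Mean of differences = 1.7500
Numerator Σ(Δy_t−Δȳ)(Δy_{t+1}−Δȳ) = -281.0625
Denominator Σ(Δy_t−Δȳ)² = 515.5000
r_1(Δy) = -281.0625 / 515.5000 = -0.545

-0.545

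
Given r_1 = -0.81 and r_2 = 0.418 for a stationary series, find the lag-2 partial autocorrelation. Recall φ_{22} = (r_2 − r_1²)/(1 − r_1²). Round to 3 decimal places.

-0.692

φ_{22} = (r_2 − r_1²) / (1 − r_1²)
r_1² = (-0.81)² = 0.6561
Numerator = 0.418 − 0.6561 = -0.2381; denominator = 1 − 0.6561 = 0.3439
φ_{22} = -0.2381 / 0.3439 = -0.692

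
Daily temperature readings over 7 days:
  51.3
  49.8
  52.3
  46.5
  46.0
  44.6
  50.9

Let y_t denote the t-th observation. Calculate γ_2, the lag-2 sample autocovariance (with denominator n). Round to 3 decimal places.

Mean ȳ = (51.3 + 49.8 + 52.3 + 46.5 + 46.0 + 44.6 + 50.9)/7 = 48.7714
Σ_{t=1}^{5}(y_t−ȳ)(y_{t+2}−ȳ) = 0.3827
γ_2 = 0.3827 / 7 = 0.055

0.055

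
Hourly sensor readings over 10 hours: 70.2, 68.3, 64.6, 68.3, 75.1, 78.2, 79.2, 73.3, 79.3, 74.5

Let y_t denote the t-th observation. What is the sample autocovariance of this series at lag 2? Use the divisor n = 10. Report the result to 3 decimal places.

5.753

Mean ȳ = (70.2 + 68.3 + 64.6 + 68.3 + 75.1 + 78.2 + 79.2 + 73.3 + 79.3 + 74.5)/10 = 73.1000
Σ_{t=1}^{8}(y_t−ȳ)(y_{t+2}−ȳ) = 57.5300
γ_2 = 57.5300 / 10 = 5.753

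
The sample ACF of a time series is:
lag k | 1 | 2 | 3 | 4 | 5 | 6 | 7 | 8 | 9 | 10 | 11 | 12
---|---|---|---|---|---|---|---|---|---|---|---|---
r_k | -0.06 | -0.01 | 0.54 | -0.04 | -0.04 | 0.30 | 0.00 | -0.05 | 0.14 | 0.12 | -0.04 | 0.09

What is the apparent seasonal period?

3

The largest autocorrelation is r_3 = 0.54, with a weaker echo at lag 6 (0.30); the remaining lags stay at or below 0.14.
The dominant spike at lag 3 indicates a seasonal period of 3.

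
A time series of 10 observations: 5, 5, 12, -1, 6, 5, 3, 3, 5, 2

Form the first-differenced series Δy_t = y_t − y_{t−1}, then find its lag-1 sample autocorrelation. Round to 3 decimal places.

-0.680

First differences Δy: 0, 7, -13, 7, -1, -2, 0, 2, -3
Mean of differences = -0.3333
Numerator Σ(Δy_t−Δȳ)(Δy_{t+1}−Δȳ) = -193.1111
Denominator Σ(Δy_t−Δȳ)² = 284.0000
r_1(Δy) = -193.1111 / 284.0000 = -0.680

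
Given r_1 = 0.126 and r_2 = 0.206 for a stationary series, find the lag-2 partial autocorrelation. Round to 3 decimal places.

φ_{22} = (r_2 − r_1²) / (1 − r_1²)
r_1² = (0.126)² = 0.015876
Numerator = 0.206 − 0.0159 = 0.1901; denominator = 1 − 0.0159 = 0.9841
φ_{22} = 0.1901 / 0.9841 = 0.193

0.193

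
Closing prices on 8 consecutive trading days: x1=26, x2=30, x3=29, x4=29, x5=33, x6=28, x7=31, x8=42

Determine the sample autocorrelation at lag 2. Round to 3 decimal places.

Mean x̄ = (26 + 30 + 29 + 29 + 33 + 28 + 31 + 42)/8 = 31.0000
Deviations from mean: -5.0000, -1.0000, -2.0000, -2.0000, 2.0000, -3.0000, 0.0000, 11.0000
Σ(x_t−x̄)(x_{t+2}−x̄) = (10.0000) + (2.0000) + (-4.0000) + (6.0000) + (0.0000) + (-33.0000) = -19.0000
Denominator Σ(x_t−x̄)² = 168.0000
r_2 = -19.0000 / 168.0000 = -0.113

-0.113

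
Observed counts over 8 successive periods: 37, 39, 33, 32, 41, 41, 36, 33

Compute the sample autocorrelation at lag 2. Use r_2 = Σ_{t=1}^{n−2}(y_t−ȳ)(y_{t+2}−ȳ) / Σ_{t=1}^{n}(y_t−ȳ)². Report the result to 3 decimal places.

-0.728

Mean ȳ = (37 + 39 + 33 + 32 + 41 + 41 + 36 + 33)/8 = 36.5000
Σ(y_t−ȳ)(y_{t+2}−ȳ) = (-1.7500) + (-11.2500) + (-15.7500) + (-20.2500) + (-2.2500) + (-15.7500) = -67.0000
Denominator Σ(y_t−ȳ)² = 92.0000
r_2 = -67.0000 / 92.0000 = -0.728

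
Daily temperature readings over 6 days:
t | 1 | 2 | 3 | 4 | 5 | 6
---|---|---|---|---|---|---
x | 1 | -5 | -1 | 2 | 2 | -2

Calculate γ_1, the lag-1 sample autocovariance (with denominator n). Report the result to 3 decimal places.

-0.542

Mean x̄ = (1 − 5 − 1 + 2 + 2 − 2)/6 = -0.5000
Deviations: 1.5000, -4.5000, -0.5000, 2.5000, 2.5000, -1.5000
Σ_{t=1}^{5}(x_t−x̄)(x_{t+1}−x̄) = -3.2500
γ_1 = -3.2500 / 6 = -0.542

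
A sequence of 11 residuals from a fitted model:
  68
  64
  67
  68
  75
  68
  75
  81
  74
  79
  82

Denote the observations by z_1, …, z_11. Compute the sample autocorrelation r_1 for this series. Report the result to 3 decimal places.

0.477

Mean z̄ = (68 + 64 + 67 + 68 + 75 + 68 + 75 + 81 + 74 + 79 + 82)/11 = 72.8182
Numerator Σ_{t=1}^{10}(z_t−z̄)(z_{t+1}−z̄) = 181.8760
Denominator Σ(z_t−z̄)² = 381.6364
r_1 = 181.8760 / 381.6364 = 0.477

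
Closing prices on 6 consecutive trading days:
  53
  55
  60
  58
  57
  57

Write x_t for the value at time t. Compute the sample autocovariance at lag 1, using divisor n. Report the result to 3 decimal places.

0.926

Mean x̄ = (53 + 55 + 60 + 58 + 57 + 57)/6 = 56.6667
Σ_{t=1}^{5}(x_t−x̄)(x_{t+1}−x̄) = 5.5556
γ_1 = 5.5556 / 6 = 0.926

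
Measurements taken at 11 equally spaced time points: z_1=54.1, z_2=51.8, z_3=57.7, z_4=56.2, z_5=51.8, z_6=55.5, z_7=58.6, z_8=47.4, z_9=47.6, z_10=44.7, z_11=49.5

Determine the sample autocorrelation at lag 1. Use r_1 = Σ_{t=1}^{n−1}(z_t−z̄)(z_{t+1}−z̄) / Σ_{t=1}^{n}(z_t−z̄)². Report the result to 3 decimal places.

Mean z̄ = (54.1 + 51.8 + 57.7 + 56.2 + 51.8 + 55.5 + 58.6 + 47.4 + 47.6 + 44.7 + 49.5)/11 = 52.2636
Numerator Σ_{t=1}^{10}(z_t−z̄)(z_{t+1}−z̄) = 83.2505
Denominator Σ(z_t−z̄)² = 209.7255
r_1 = 83.2505 / 209.7255 = 0.397

0.397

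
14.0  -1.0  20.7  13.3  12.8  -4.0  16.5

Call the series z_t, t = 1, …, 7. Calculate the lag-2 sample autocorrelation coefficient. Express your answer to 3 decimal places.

Mean z̄ = (14.0 − 1.0 + 20.7 + 13.3 + 12.8 − 4.0 + 16.5)/7 = 10.3286
Σ(z_t−z̄)(z_{t+2}−z̄) = (38.0780) + (-33.6620) + (25.6322) + (-42.5763) + (15.2522) = 2.7241
Denominator Σ(z_t−z̄)² = 507.7143
r_2 = 2.7241 / 507.7143 = 0.005

0.005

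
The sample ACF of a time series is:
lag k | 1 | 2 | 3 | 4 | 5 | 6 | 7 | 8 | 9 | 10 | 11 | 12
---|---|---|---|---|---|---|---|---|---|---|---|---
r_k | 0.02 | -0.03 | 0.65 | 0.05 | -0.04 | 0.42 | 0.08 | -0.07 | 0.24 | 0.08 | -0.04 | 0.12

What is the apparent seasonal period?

The largest autocorrelation is r_3 = 0.65, with weaker echoes at lags 6 (0.42) and 9 (0.24); the remaining lags stay at or below 0.12.
The dominant spike at lag 3 indicates a seasonal period of 3.

3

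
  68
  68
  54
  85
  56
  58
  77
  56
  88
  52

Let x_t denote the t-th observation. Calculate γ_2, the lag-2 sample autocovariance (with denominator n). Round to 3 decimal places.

Mean x̄ = (68 + 68 + 54 + 85 + 56 + 58 + 77 + 56 + 88 + 52)/10 = 66.2000
Σ_{t=1}^{8}(x_t−x̄)(x_{t+2}−x̄) = 335.9200
γ_2 = 335.9200 / 10 = 33.592

33.592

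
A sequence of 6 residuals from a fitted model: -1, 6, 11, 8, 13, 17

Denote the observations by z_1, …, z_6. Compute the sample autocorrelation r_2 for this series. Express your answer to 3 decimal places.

Mean z̄ = (-1 + 6 + 11 + 8 + 13 + 17)/6 = 9.0000
Deviations from mean: -10.0000, -3.0000, 2.0000, -1.0000, 4.0000, 8.0000
Σ(z_t−z̄)(z_{t+2}−z̄) = (-20.0000) + (3.0000) + (8.0000) + (-8.0000) = -17.0000
Denominator Σ(z_t−z̄)² = 194.0000
r_2 = -17.0000 / 194.0000 = -0.088

-0.088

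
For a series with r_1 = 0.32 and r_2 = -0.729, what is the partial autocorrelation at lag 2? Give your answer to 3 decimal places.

φ_{22} = (r_2 − r_1²) / (1 − r_1²)
r_1² = (0.32)² = 0.1024
Numerator = -0.729 − 0.1024 = -0.8314; denominator = 1 − 0.1024 = 0.8976
φ_{22} = -0.8314 / 0.8976 = -0.926

-0.926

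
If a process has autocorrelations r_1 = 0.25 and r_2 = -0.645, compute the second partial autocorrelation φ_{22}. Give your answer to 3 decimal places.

φ_{22} = (r_2 − r_1²) / (1 − r_1²)
r_1² = (0.25)² = 0.0625
Numerator = -0.645 − 0.0625 = -0.7075; denominator = 1 − 0.0625 = 0.9375
φ_{22} = -0.7075 / 0.9375 = -0.755

-0.755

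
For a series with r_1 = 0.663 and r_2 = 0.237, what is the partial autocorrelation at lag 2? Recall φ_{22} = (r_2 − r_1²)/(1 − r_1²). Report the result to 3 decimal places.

-0.361

φ_{22} = (r_2 − r_1²) / (1 − r_1²)
r_1² = (0.663)² = 0.439569
Numerator = 0.237 − 0.4396 = -0.2026; denominator = 1 − 0.4396 = 0.5604
φ_{22} = -0.2026 / 0.5604 = -0.361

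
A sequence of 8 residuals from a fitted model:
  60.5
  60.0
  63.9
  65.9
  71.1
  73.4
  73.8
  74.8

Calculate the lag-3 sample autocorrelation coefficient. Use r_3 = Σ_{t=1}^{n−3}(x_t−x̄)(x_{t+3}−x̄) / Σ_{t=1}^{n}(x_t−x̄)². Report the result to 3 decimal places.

-0.085

Mean x̄ = (60.5 + 60.0 + 63.9 + 65.9 + 71.1 + 73.4 + 73.8 + 74.8)/8 = 67.9250
Deviations from mean: -7.4250, -7.9250, -4.0250, -2.0250, 3.1750, 5.4750, 5.8750, 6.8750
Σ(x_t−x̄)(x_{t+3}−x̄) = (15.0356) + (-25.1619) + (-22.0369) + (-11.8969) + (21.8281) = -22.2319
Denominator Σ(x_t−x̄)² = 260.0750
r_3 = -22.2319 / 260.0750 = -0.085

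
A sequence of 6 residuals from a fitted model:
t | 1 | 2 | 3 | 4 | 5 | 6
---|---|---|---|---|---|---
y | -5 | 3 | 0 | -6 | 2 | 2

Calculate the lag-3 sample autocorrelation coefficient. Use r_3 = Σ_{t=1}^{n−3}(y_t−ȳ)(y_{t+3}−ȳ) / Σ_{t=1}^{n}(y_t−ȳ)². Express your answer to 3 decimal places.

0.460

Mean ȳ = (-5 + 3 + 0 − 6 + 2 + 2)/6 = -0.6667
Deviations from mean: -4.3333, 3.6667, 0.6667, -5.3333, 2.6667, 2.6667
Σ(y_t−ȳ)(y_{t+3}−ȳ) = (23.1111) + (9.7778) + (1.7778) = 34.6667
Denominator Σ(y_t−ȳ)² = 75.3333
r_3 = 34.6667 / 75.3333 = 0.460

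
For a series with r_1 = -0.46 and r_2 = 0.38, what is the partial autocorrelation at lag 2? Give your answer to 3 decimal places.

φ_{22} = (r_2 − r_1²) / (1 − r_1²)
r_1² = (-0.46)² = 0.2116
Numerator = 0.38 − 0.2116 = 0.1684; denominator = 1 − 0.2116 = 0.7884
φ_{22} = 0.1684 / 0.7884 = 0.214

0.214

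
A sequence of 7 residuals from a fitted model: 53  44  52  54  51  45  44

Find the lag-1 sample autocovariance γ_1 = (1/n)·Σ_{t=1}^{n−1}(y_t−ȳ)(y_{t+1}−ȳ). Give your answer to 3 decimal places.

Mean ȳ = (53 + 44 + 52 + 54 + 51 + 45 + 44)/7 = 49.0000
Σ_{t=1}^{6}(y_t−ȳ)(y_{t+1}−ȳ) = 2.0000
γ_1 = 2.0000 / 7 = 0.286

0.286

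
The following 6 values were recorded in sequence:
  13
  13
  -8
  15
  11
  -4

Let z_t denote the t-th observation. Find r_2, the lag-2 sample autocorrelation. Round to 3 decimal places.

Mean z̄ = (13 + 13 − 8 + 15 + 11 − 4)/6 = 6.6667
Deviations from mean: 6.3333, 6.3333, -14.6667, 8.3333, 4.3333, -10.6667
Σ(z_t−z̄)(z_{t+2}−z̄) = (-92.8889) + (52.7778) + (-63.5556) + (-88.8889) = -192.5556
Denominator Σ(z_t−z̄)² = 497.3333
r_2 = -192.5556 / 497.3333 = -0.387

-0.387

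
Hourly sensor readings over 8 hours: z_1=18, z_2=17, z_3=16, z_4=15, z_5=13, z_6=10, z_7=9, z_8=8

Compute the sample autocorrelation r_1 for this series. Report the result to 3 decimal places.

Mean z̄ = (18 + 17 + 16 + 15 + 13 + 10 + 9 + 8)/8 = 13.2500
Deviations from mean: 4.7500, 3.7500, 2.7500, 1.7500, -0.2500, -3.2500, -4.2500, -5.2500
Σ(z_t−z̄)(z_{t+1}−z̄) = (17.8125) + (10.3125) + (4.8125) + (-0.4375) + (0.8125) + (13.8125) + (22.3125) = 69.4375
Denominator Σ(z_t−z̄)² = 103.5000
r_1 = 69.4375 / 103.5000 = 0.671

0.671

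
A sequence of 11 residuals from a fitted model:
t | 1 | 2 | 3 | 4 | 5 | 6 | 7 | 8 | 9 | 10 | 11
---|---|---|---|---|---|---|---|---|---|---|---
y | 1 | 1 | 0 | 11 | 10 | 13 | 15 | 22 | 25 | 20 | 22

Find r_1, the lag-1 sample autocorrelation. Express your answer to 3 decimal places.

Mean ȳ = (1 + 1 + 0 + 11 + 10 + 13 + 15 + 22 + 25 + 20 + 22)/11 = 12.7273
Numerator Σ_{t=1}^{10}(y_t−ȳ)(y_{t+1}−ȳ) = 604.9256
Denominator Σ(y_t−ȳ)² = 828.1818
r_1 = 604.9256 / 828.1818 = 0.730

0.730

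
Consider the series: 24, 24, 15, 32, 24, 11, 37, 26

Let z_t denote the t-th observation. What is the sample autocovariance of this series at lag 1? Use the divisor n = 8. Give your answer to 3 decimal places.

-26.861

Mean z̄ = (24 + 24 + 15 + 32 + 24 + 11 + 37 + 26)/8 = 24.1250
Deviations: -0.1250, -0.1250, -9.1250, 7.8750, -0.1250, -13.1250, 12.8750, 1.8750
Σ_{t=1}^{7}(z_t−z̄)(z_{t+1}−z̄) = -214.8906
γ_1 = -214.8906 / 8 = -26.861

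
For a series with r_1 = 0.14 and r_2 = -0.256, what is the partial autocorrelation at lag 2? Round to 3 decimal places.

φ_{22} = (r_2 − r_1²) / (1 − r_1²)
r_1² = (0.14)² = 0.0196
Numerator = -0.256 − 0.0196 = -0.2756; denominator = 1 − 0.0196 = 0.9804
φ_{22} = -0.2756 / 0.9804 = -0.281

-0.281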